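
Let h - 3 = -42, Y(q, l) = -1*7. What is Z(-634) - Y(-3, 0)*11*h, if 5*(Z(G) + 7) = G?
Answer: -15684/5 ≈ -3136.8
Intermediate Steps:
Y(q, l) = -7
Z(G) = -7 + G/5
h = -39 (h = 3 - 42 = -39)
Z(-634) - Y(-3, 0)*11*h = (-7 + (⅕)*(-634)) - (-7*11)*(-39) = (-7 - 634/5) - (-77)*(-39) = -669/5 - 1*3003 = -669/5 - 3003 = -15684/5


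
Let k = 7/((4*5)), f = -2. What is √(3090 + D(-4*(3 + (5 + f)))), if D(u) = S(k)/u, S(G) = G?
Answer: √44495790/120 ≈ 55.588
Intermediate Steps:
k = 7/20 ≈ 0.35000
D(u) = 7/(20*u)
√(3090 + D(-4*(3 + (5 + f)))) = √(3090 + 7/(20*((-4*(3 + (5 - 2)))))) = √(3090 + 7/(20*((-4*(3 + 3))))) = √(3090 + 7/(20*((-4*6)))) = √(3090 + (7/20)/(-24)) = √(3090 + (7/20)*(-1/24)) = √(3090 - 7/480) = √(1483193/480) = √44495790/120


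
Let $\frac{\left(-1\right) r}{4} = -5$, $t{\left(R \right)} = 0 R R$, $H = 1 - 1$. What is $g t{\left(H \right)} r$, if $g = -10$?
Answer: $0$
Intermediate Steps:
$H = 0$ ($H = 1 - 1 = 0$)
$t{\left(R \right)} = 0$ ($t{\left(R \right)} = 0 R = 0$)
$r = 20$ ($r = \left(-4\right) \left(-5\right) = 20$)
$g t{\left(H \right)} r = \left(-10\right) 0 \cdot 20 = 0 \cdot 20 = 0$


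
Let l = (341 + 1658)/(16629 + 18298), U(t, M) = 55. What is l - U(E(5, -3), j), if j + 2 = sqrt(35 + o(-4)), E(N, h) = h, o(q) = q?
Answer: -1918986/34927 ≈ -54.943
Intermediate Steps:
j = -2 + sqrt(31) (j = -2 + sqrt(35 - 4) = -2 + sqrt(31) ≈ 3.5678)
l = 1999/34927 ≈ 0.057234
l - U(E(5, -3), j) = 1999/34927 - 1*55 = 1999/34927 - 55 = -1918986/34927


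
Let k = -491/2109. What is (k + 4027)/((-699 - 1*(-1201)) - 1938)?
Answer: -2123113/757131 ≈ -2.8042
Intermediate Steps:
k = -491/2109 (k = -491*1/2109 = -491/2109 ≈ -0.23281)
(k + 4027)/((-699 - 1*(-1201)) - 1938) = (-491/2109 + 4027)/((-699 - 1*(-1201)) - 1938) = 8492452/(2109*((-699 + 1201) - 1938)) = 8492452/(2109*(502 - 1938)) = (8492452/2109)/(-1436) = (8492452/2109)*(-1/1436) = -2123113/757131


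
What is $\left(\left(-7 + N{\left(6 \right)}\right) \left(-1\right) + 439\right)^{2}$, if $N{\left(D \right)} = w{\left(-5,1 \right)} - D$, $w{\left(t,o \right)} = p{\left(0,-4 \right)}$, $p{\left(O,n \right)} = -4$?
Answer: $207936$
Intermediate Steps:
$w{\left(t,o \right)} = -4$
$N{\left(D \right)} = -4 - D$
$\left(\left(-7 + N{\left(6 \right)}\right) \left(-1\right) + 439\right)^{2} = \left(\left(-7 - 10\right) \left(-1\right) + 439\right)^{2} = \left(\left(-17\right) \left(-1\right) + 439\right)^{2} = \left(17 + 439\right)^{2} = 456^{2} = 207936$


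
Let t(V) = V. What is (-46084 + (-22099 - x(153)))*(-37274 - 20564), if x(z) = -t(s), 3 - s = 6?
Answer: 3943741868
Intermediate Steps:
s = -3 (s = 3 - 1*6 = 3 - 6 = -3)
x(z) = 3 (x(z) = -1*(-3) = 3)
(-46084 + (-22099 - x(153)))*(-37274 - 20564) = (-46084 + (-22099 - 1*3))*(-37274 - 20564) = (-46084 + (-22099 - 3))*(-57838) = (-46084 - 22102)*(-57838) = -68186*(-57838) = 3943741868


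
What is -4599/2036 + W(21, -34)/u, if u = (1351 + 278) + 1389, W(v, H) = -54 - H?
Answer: -6960251/3072324 ≈ -2.2655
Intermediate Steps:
u = 3018 (u = 1629 + 1389 = 3018)
-4599/2036 + W(21, -34)/u = -4599/2036 + (-54 - 1*(-34))/3018 = -4599*1/2036 + (-54 + 34)*(1/3018) = -4599/2036 - 20*1/3018 = -4599/2036 - 10/1509 = -6960251/3072324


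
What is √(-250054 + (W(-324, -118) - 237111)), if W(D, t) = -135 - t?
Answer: I*√487182 ≈ 697.98*I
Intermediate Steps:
√(-250054 + (W(-324, -118) - 237111)) = √(-250054 + ((-135 - 1*(-118)) - 237111)) = √(-250054 + ((-135 + 118) - 237111)) = √(-250054 + (-17 - 237111)) = √(-250054 - 237128) = √(-487182) = I*√487182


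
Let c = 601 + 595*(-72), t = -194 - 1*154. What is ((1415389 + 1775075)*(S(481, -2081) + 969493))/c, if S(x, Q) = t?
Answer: -3092022233280/42239 ≈ -7.3203e+7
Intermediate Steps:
t = -348 (t = -194 - 154 = -348)
S(x, Q) = -348
c = -42239 (c = 601 - 42840 = -42239)
((1415389 + 1775075)*(S(481, -2081) + 969493))/c = ((1415389 + 1775075)*(-348 + 969493))/(-42239) = (3190464*969145)*(-1/42239) = 3092022233280*(-1/42239) = -3092022233280/42239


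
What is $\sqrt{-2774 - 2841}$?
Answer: $i \sqrt{5615} \approx 74.933 i$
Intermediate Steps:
$\sqrt{-2774 - 2841} = \sqrt{-5615} = i \sqrt{5615}$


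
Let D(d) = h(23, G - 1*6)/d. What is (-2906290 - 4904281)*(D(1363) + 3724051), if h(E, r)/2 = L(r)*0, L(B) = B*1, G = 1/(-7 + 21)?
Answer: -29086964743121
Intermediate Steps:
G = 1/14 ≈ 0.071429
L(B) = B
h(E, r) = 0 (h(E, r) = 2*(r*0) = 2*0 = 0)
D(d) = 0 (D(d) = 0/d = 0)
(-2906290 - 4904281)*(D(1363) + 3724051) = (-2906290 - 4904281)*(0 + 3724051) = -7810571*3724051 = -29086964743121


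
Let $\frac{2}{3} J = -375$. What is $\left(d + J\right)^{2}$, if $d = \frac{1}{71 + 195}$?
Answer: $\frac{5596835344}{17689} \approx 3.164 \cdot 10^{5}$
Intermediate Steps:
$J = - \frac{1125}{2}$ ($J = \frac{3}{2} \left(-375\right) = - \frac{1125}{2} \approx -562.5$)
$d = \frac{1}{266} \approx 0.0037594$
$\left(d + J\right)^{2} = \left(\frac{1}{266} - \frac{1125}{2}\right)^{2} = \left(- \frac{74812}{133}\right)^{2} = \frac{5596835344}{17689}$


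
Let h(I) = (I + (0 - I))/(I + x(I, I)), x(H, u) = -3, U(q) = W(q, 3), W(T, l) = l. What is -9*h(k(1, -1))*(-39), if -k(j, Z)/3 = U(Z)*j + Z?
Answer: 0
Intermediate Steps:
U(q) = 3
k(j, Z) = -9*j - 3*Z (k(j, Z) = -3*(3*j + Z) = -3*(Z + 3*j) = -9*j - 3*Z)
h(I) = 0 (h(I) = (I + (0 - I))/(I - 3) = (I - I)/(-3 + I) = 0/(-3 + I) = 0)
-9*h(k(1, -1))*(-39) = -9*0*(-39) = 0*(-39) = 0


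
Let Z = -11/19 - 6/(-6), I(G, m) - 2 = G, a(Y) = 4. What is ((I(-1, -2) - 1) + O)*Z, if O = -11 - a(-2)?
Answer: -120/19 ≈ -6.3158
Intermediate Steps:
I(G, m) = 2 + G
Z = 8/19 (Z = -11*1/19 - 6*(-1/6) = -11/19 + 1 = 8/19 ≈ 0.42105)
O = -15 (O = -11 - 1*4 = -11 - 4 = -15)
((I(-1, -2) - 1) + O)*Z = (((2 - 1) - 1) - 15)*(8/19) = ((1 - 1) - 15)*(8/19) = (0 - 15)*(8/19) = -15*8/19 = -120/19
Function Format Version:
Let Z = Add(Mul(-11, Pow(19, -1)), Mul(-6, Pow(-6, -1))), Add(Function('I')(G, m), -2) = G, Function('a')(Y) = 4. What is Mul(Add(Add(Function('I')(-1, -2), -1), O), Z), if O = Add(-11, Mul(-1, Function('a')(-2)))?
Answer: Rational(-120, 19) ≈ -6.3158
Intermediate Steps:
Function('I')(G, m) = Add(2, G)
Z = Rational(8, 19) (Z = Add(Mul(-11, Rational(1, 19)), Mul(-6, Rational(-1, 6))) = Add(Rational(-11, 19), 1) = Rational(8, 19) ≈ 0.42105)
O = -15 (O = Add(-11, Mul(-1, 4)) = Add(-11, -4) = -15)
Mul(Add(Add(Function('I')(-1, -2), -1), O), Z) = Mul(Add(Add(Add(2, -1), -1), -15), Rational(8, 19)) = Mul(Add(Add(1, -1), -15), Rational(8, 19)) = Mul(Add(0, -15), Rational(8, 19)) = Mul(-15, Rational(8, 19)) = Rational(-120, 19)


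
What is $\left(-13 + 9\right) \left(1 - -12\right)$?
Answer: $-52$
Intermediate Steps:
$\left(-13 + 9\right) \left(1 - -12\right) = - 4 \left(1 + 12\right) = \left(-4\right) 13 = -52$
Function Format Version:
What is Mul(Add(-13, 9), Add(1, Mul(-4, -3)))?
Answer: -52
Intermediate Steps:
Mul(Add(-13, 9), Add(1, Mul(-4, -3))) = Mul(-4, Add(1, 12)) = Mul(-4, 13) = -52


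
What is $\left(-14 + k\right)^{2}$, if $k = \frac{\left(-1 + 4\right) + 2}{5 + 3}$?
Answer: $\frac{11449}{64} \approx 178.89$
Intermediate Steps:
$k = \frac{5}{8}$ ($k = \frac{3 + 2}{8} = 5 \cdot \frac{1}{8} = \frac{5}{8} \approx 0.625$)
$\left(-14 + k\right)^{2} = \left(-14 + \frac{5}{8}\right)^{2} = \left(- \frac{107}{8}\right)^{2} = \frac{11449}{64}$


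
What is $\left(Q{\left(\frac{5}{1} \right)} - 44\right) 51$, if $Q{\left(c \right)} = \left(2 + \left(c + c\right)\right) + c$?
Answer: $-1377$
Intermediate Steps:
$Q{\left(c \right)} = 2 + 3 c$ ($Q{\left(c \right)} = \left(2 + 2 c\right) + c = 2 + 3 c$)
$\left(Q{\left(\frac{5}{1} \right)} - 44\right) 51 = \left(\left(2 + 3 \cdot \frac{5}{1}\right) - 44\right) 51 = \left(\left(2 + 3 \cdot 5 \cdot 1\right) - 44\right) 51 = \left(\left(2 + 3 \cdot 5\right) - 44\right) 51 = \left(\left(2 + 15\right) - 44\right) 51 = \left(17 - 44\right) 51 = \left(-27\right) 51 = -1377$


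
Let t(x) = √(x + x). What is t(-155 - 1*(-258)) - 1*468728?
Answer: -468728 + √206 ≈ -4.6871e+5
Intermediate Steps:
t(x) = √2*√x (t(x) = √(2*x) = √2*√x)
t(-155 - 1*(-258)) - 1*468728 = √2*√(-155 - 1*(-258)) - 1*468728 = √2*√(-155 + 258) - 468728 = √2*√103 - 468728 = √206 - 468728 = -468728 + √206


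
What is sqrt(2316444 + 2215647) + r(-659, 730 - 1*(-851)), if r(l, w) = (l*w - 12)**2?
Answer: 1085536855881 + sqrt(4532091) ≈ 1.0855e+12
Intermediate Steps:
r(l, w) = (-12 + l*w)**2
sqrt(2316444 + 2215647) + r(-659, 730 - 1*(-851)) = sqrt(2316444 + 2215647) + (-12 - 659*(730 - 1*(-851)))**2 = sqrt(4532091) + (-12 - 659*(730 + 851))**2 = sqrt(4532091) + (-12 - 659*1581)**2 = sqrt(4532091) + (-12 - 1041879)**2 = sqrt(4532091) + (-1041891)**2 = sqrt(4532091) + 1085536855881 = 1085536855881 + sqrt(4532091)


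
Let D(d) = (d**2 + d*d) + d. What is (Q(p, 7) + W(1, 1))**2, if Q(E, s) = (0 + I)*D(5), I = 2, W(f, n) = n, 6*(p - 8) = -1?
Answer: 12321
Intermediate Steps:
p = 47/6 (p = 8 + (1/6)*(-1) = 8 - 1/6 = 47/6 ≈ 7.8333)
D(d) = d + 2*d**2 (D(d) = (d**2 + d**2) + d = 2*d**2 + d = d + 2*d**2)
Q(E, s) = 110 (Q(E, s) = (0 + 2)*(5*(1 + 2*5)) = 2*(5*(1 + 10)) = 2*(5*11) = 2*55 = 110)
(Q(p, 7) + W(1, 1))**2 = (110 + 1)**2 = 111**2 = 12321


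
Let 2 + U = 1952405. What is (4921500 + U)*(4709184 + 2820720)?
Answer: 51759829695312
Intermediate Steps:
U = 1952403 (U = -2 + 1952405 = 1952403)
(4921500 + U)*(4709184 + 2820720) = (4921500 + 1952403)*(4709184 + 2820720) = 6873903*7529904 = 51759829695312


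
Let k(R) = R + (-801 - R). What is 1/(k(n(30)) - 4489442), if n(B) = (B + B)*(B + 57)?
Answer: -1/4490243 ≈ -2.2271e-7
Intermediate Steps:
n(B) = 2*B*(57 + B) (n(B) = (2*B)*(57 + B) = 2*B*(57 + B))
k(R) = -801
1/(k(n(30)) - 4489442) = 1/(-801 - 4489442) = 1/(-4490243) = -1/4490243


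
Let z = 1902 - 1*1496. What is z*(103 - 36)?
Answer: 27202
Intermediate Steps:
z = 406 (z = 1902 - 1496 = 406)
z*(103 - 36) = 406*(103 - 36) = 406*67 = 27202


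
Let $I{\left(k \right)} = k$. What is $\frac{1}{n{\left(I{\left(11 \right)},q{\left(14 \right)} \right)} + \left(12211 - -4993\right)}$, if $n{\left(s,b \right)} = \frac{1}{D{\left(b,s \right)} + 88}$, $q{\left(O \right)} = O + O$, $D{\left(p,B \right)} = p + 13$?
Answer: $\frac{129}{2219317} \approx 5.8126 \cdot 10^{-5}$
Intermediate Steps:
$D{\left(p,B \right)} = 13 + p$
$q{\left(O \right)} = 2 O$
$n{\left(s,b \right)} = \frac{1}{101 + b}$ ($n{\left(s,b \right)} = \frac{1}{\left(13 + b\right) + 88} = \frac{1}{101 + b}$)
$\frac{1}{n{\left(I{\left(11 \right)},q{\left(14 \right)} \right)} + \left(12211 - -4993\right)} = \frac{1}{\frac{1}{101 + 2 \cdot 14} + \left(12211 - -4993\right)} = \frac{1}{\frac{1}{101 + 28} + \left(12211 + 4993\right)} = \frac{1}{\frac{1}{129} + 17204} = \frac{1}{\frac{2219317}{129}} = \frac{129}{2219317}$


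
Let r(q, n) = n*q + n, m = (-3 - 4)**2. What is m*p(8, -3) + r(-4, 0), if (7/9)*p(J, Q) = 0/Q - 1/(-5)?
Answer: 63/5 ≈ 12.600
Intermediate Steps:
m = 49 (m = (-7)**2 = 49)
p(J, Q) = 9/35 (p(J, Q) = 9*(0/Q - 1/(-5))/7 = 9*(0 - 1*(-1/5))/7 = 9*(0 + 1/5)/7 = (9/7)*(1/5) = 9/35)
r(q, n) = n + n*q
m*p(8, -3) + r(-4, 0) = 49*(9/35) + 0*(1 - 4) = 63/5 + 0*(-3) = 63/5 + 0 = 63/5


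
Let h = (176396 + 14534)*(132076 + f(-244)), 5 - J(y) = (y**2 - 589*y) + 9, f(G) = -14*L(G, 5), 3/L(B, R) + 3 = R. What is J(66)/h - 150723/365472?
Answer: -211122541467269/511930054389600 ≈ -0.41241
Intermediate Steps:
L(B, R) = 3/(-3 + R)
f(G) = -21 (f(G) = -42/(-3 + 5) = -42/2 = -14*3/2 = -21)
J(y) = -4 - y**2 + 589*y (J(y) = 5 - ((y**2 - 589*y) + 9) = 5 - (9 + y**2 - 589*y) = 5 + (-9 - y**2 + 589*y) = -4 - y**2 + 589*y)
h = 25213261150 (h = (176396 + 14534)*(132076 - 21) = 190930*132055 = 25213261150)
J(66)/h - 150723/365472 = (-4 - 1*66**2 + 589*66)/25213261150 - 150723/365472 = (-4 - 1*4356 + 38874)*(1/25213261150) - 150723*1/365472 = (-4 - 4356 + 38874)*(1/25213261150) - 16747/40608 = 34514*(1/25213261150) - 16747/40608 = 17257/12606630575 - 16747/40608 = -211122541467269/511930054389600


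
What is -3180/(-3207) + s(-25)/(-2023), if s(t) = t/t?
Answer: 2143311/2162587 ≈ 0.99109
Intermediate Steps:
s(t) = 1
-3180/(-3207) + s(-25)/(-2023) = -3180/(-3207) + 1/(-2023) = -3180*(-1/3207) + 1*(-1/2023) = 1060/1069 - 1/2023 = 2143311/2162587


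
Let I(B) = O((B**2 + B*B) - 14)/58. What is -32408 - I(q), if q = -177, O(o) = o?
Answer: -971154/29 ≈ -33488.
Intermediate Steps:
I(B) = -7/29 + B**2/29 (I(B) = ((B**2 + B*B) - 14)/58 = ((B**2 + B**2) - 14)*(1/58) = (2*B**2 - 14)*(1/58) = (-14 + 2*B**2)*(1/58) = -7/29 + B**2/29)
-32408 - I(q) = -32408 - (-7/29 + (1/29)*(-177)**2) = -32408 - (-7/29 + (1/29)*31329) = -32408 - (-7/29 + 31329/29) = -32408 - 1*31322/29 = -32408 - 31322/29 = -971154/29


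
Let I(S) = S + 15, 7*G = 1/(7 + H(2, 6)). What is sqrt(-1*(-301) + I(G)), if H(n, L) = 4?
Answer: sqrt(1873641)/77 ≈ 17.777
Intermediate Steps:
G = 1/77 (G = 1/(7*(7 + 4)) = (1/7)/11 = (1/7)*(1/11) = 1/77 ≈ 0.012987)
I(S) = 15 + S
sqrt(-1*(-301) + I(G)) = sqrt(-1*(-301) + (15 + 1/77)) = sqrt(301 + 1156/77) = sqrt(24333/77) = sqrt(1873641)/77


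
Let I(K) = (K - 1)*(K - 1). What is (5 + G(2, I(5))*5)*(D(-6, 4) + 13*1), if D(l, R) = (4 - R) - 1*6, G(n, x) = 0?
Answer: 35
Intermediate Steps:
I(K) = (-1 + K)² (I(K) = (-1 + K)*(-1 + K) = (-1 + K)²)
D(l, R) = -2 - R (D(l, R) = (4 - R) - 6 = -2 - R)
(5 + G(2, I(5))*5)*(D(-6, 4) + 13*1) = (5 + 0*5)*((-2 - 1*4) + 13*1) = (5 + 0)*((-2 - 4) + 13) = 5*(-6 + 13) = 5*7 = 35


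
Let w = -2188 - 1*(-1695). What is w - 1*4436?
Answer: -4929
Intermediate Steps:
w = -493 (w = -2188 + 1695 = -493)
w - 1*4436 = -493 - 1*4436 = -493 - 4436 = -4929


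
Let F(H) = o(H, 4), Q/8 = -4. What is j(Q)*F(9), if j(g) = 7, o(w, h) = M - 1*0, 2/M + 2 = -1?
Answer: -14/3 ≈ -4.6667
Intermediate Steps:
Q = -32 (Q = 8*(-4) = -32)
M = -⅔ (M = 2/(-2 - 1) = 2/(-3) = 2*(-⅓) = -⅔ ≈ -0.66667)
o(w, h) = -⅔ (o(w, h) = -⅔ - 1*0 = -⅔ + 0 = -⅔)
F(H) = -⅔
j(Q)*F(9) = 7*(-⅔) = -14/3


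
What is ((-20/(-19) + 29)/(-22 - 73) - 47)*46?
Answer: -3928676/1805 ≈ -2176.6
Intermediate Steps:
((-20/(-19) + 29)/(-22 - 73) - 47)*46 = ((-20*(-1/19) + 29)/(-95) - 47)*46 = ((20/19 + 29)*(-1/95) - 47)*46 = ((571/19)*(-1/95) - 47)*46 = (-571/1805 - 47)*46 = -85406/1805*46 = -3928676/1805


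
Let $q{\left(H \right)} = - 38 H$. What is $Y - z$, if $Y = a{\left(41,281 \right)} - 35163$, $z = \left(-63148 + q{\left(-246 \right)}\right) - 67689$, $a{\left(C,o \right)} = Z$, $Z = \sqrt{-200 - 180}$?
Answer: $86326 + 2 i \sqrt{95} \approx 86326.0 + 19.494 i$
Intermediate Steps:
$Z = 2 i \sqrt{95}$ ($Z = \sqrt{-380} = 2 i \sqrt{95} \approx 19.494 i$)
$a{\left(C,o \right)} = 2 i \sqrt{95}$
$z = -121489$ ($z = \left(-63148 - -9348\right) - 67689 = \left(-63148 + 9348\right) - 67689 = -53800 - 67689 = -121489$)
$Y = -35163 + 2 i \sqrt{95}$ ($Y = 2 i \sqrt{95} - 35163 = -35163 + 2 i \sqrt{95} \approx -35163.0 + 19.494 i$)
$Y - z = \left(-35163 + 2 i \sqrt{95}\right) - -121489 = \left(-35163 + 2 i \sqrt{95}\right) + 121489 = 86326 + 2 i \sqrt{95}$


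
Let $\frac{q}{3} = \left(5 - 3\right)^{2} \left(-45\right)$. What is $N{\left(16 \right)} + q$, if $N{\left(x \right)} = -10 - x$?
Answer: $-566$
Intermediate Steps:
$q = -540$ ($q = 3 \left(5 - 3\right)^{2} \left(-45\right) = 3 \cdot 2^{2} \left(-45\right) = 3 \cdot 4 \left(-45\right) = 3 \left(-180\right) = -540$)
$N{\left(16 \right)} + q = \left(-10 - 16\right) - 540 = -26 - 540 = -566$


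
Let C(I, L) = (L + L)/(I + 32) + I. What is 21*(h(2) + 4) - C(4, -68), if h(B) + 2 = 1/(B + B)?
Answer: 1693/36 ≈ 47.028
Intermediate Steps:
C(I, L) = I + 2*L/(32 + I) (C(I, L) = (2*L)/(32 + I) + I = 2*L/(32 + I) + I = I + 2*L/(32 + I))
h(B) = -2 + 1/(2*B) (h(B) = -2 + 1/(B + B) = -2 + 1/(2*B))
21*(h(2) + 4) - C(4, -68) = 21*((-2 + (½)/2) + 4) - (4² + 2*(-68) + 32*4)/(32 + 4) = 21*((-2 + (½)*(½)) + 4) - (16 - 136 + 128)/36 = 21*((-2 + ¼) + 4) - 8/36 = 21*(-7/4 + 4) - 1*2/9 = 21*(9/4) - 2/9 = 189/4 - 2/9 = 1693/36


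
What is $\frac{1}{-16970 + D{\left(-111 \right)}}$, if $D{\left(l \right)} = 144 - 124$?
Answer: $- \frac{1}{16950} \approx -5.8997 \cdot 10^{-5}$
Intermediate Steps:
$D{\left(l \right)} = 20$ ($D{\left(l \right)} = 144 - 124 = 20$)
$\frac{1}{-16970 + D{\left(-111 \right)}} = \frac{1}{-16970 + 20} = \frac{1}{-16950} = - \frac{1}{16950}$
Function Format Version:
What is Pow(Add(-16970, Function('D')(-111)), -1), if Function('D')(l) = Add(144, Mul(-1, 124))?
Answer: Rational(-1, 16950) ≈ -5.8997e-5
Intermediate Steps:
Function('D')(l) = 20 (Function('D')(l) = Add(144, -124) = 20)
Pow(Add(-16970, Function('D')(-111)), -1) = Pow(Add(-16970, 20), -1) = Pow(-16950, -1) = Rational(-1, 16950)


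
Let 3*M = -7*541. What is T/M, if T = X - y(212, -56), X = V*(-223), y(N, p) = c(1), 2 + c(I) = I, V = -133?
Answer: -88980/3787 ≈ -23.496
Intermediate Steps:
c(I) = -2 + I
y(N, p) = -1 (y(N, p) = -2 + 1 = -1)
X = 29659 (X = -133*(-223) = 29659)
T = 29660 (T = 29659 - 1*(-1) = 29659 + 1 = 29660)
M = -3787/3 (M = (-7*541)/3 = (1/3)*(-3787) = -3787/3 ≈ -1262.3)
T/M = 29660/(-3787/3) = 29660*(-3/3787) = -88980/3787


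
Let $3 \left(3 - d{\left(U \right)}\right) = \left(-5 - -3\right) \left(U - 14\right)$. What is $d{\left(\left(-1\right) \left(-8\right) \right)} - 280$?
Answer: $-281$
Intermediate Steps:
$d{\left(U \right)} = - \frac{19}{3} + \frac{2 U}{3}$ ($d{\left(U \right)} = 3 - \frac{\left(-5 - -3\right) \left(U - 14\right)}{3} = 3 - \frac{\left(-5 + 3\right) \left(-14 + U\right)}{3} = 3 - \frac{\left(-2\right) \left(-14 + U\right)}{3} = 3 - \frac{28 - 2 U}{3} = 3 + \left(- \frac{28}{3} + \frac{2 U}{3}\right) = - \frac{19}{3} + \frac{2 U}{3}$)
$d{\left(\left(-1\right) \left(-8\right) \right)} - 280 = \left(- \frac{19}{3} + \frac{2 \left(\left(-1\right) \left(-8\right)\right)}{3}\right) - 280 = \left(- \frac{19}{3} + \frac{2}{3} \cdot 8\right) - 280 = \left(- \frac{19}{3} + \frac{16}{3}\right) - 280 = -1 - 280 = -281$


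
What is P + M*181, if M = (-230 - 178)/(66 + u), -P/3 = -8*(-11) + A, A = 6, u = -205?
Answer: 34650/139 ≈ 249.28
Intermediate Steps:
P = -282 (P = -3*(-8*(-11) + 6) = -3*(88 + 6) = -3*94 = -282)
M = 408/139 (M = (-230 - 178)/(66 - 205) = -408/(-139) = -408*(-1/139) = 408/139 ≈ 2.9353)
P + M*181 = -282 + (408/139)*181 = -282 + 73848/139 = 34650/139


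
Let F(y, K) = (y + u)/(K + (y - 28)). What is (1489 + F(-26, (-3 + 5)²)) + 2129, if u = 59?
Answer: 180867/50 ≈ 3617.3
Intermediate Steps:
F(y, K) = (59 + y)/(-28 + K + y) (F(y, K) = (y + 59)/(K + (y - 28)) = (59 + y)/(K + (-28 + y)) = (59 + y)/(-28 + K + y))
(1489 + F(-26, (-3 + 5)²)) + 2129 = (1489 + (59 - 26)/(-28 + (-3 + 5)² - 26)) + 2129 = (1489 + 33/(-28 + 2² - 26)) + 2129 = (1489 + 33/(-28 + 4 - 26)) + 2129 = (1489 + 33/(-50)) + 2129 = (1489 - 1/50*33) + 2129 = (1489 - 33/50) + 2129 = 74417/50 + 2129 = 180867/50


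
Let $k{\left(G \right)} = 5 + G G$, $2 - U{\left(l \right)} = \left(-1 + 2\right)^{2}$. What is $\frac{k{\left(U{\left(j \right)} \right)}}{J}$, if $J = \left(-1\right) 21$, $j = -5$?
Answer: $- \frac{2}{7} \approx -0.28571$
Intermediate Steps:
$J = -21$
$U{\left(l \right)} = 1$ ($U{\left(l \right)} = 2 - \left(-1 + 2\right)^{2} = 2 - 1^{2} = 2 - 1 = 1$)
$k{\left(G \right)} = 5 + G^{2}$
$\frac{k{\left(U{\left(j \right)} \right)}}{J} = \frac{5 + 1^{2}}{-21} = \left(5 + 1\right) \left(- \frac{1}{21}\right) = 6 \left(- \frac{1}{21}\right) = - \frac{2}{7}$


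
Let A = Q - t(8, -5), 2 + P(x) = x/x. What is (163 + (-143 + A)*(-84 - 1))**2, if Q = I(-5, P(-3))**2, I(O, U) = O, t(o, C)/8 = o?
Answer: 244390689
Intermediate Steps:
t(o, C) = 8*o
P(x) = -1 (P(x) = -2 + x/x = -2 + 1 = -1)
Q = 25 (Q = (-5)**2 = 25)
A = -39 (A = 25 - 8*8 = 25 - 1*64 = 25 - 64 = -39)
(163 + (-143 + A)*(-84 - 1))**2 = (163 + (-143 - 39)*(-84 - 1))**2 = (163 - 182*(-85))**2 = (163 + 15470)**2 = 15633**2 = 244390689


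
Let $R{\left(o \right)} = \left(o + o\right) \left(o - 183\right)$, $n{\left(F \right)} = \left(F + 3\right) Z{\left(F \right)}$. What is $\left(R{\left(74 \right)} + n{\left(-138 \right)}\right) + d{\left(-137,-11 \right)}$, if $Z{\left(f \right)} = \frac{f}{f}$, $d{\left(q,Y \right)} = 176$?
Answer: $-16091$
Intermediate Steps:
$Z{\left(f \right)} = 1$
$n{\left(F \right)} = 3 + F$ ($n{\left(F \right)} = \left(F + 3\right) 1 = \left(3 + F\right) 1 = 3 + F$)
$R{\left(o \right)} = 2 o \left(-183 + o\right)$
$\left(R{\left(74 \right)} + n{\left(-138 \right)}\right) + d{\left(-137,-11 \right)} = \left(2 \cdot 74 \left(-183 + 74\right) + \left(3 - 138\right)\right) + 176 = \left(2 \cdot 74 \left(-109\right) - 135\right) + 176 = \left(-16132 - 135\right) + 176 = -16267 + 176 = -16091$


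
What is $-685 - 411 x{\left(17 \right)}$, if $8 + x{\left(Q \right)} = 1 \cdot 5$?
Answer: $548$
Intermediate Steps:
$x{\left(Q \right)} = -3$ ($x{\left(Q \right)} = -8 + 1 \cdot 5 = -8 + 5 = -3$)
$-685 - 411 x{\left(17 \right)} = -685 - -1233 = -685 + 1233 = 548$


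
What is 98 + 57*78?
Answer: 4544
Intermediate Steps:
98 + 57*78 = 98 + 4446 = 4544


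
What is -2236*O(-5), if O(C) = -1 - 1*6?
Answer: 15652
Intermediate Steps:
O(C) = -7 (O(C) = -1 - 6 = -7)
-2236*O(-5) = -2236*(-7) = -43*(-364) = 15652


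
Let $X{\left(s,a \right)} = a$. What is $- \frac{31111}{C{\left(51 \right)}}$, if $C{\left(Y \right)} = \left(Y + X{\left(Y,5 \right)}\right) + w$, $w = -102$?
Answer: $\frac{31111}{46} \approx 676.33$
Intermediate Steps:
$C{\left(Y \right)} = -97 + Y$ ($C{\left(Y \right)} = \left(Y + 5\right) - 102 = \left(5 + Y\right) - 102 = -97 + Y$)
$- \frac{31111}{C{\left(51 \right)}} = - \frac{31111}{-97 + 51} = - \frac{31111}{-46} = \left(-31111\right) \left(- \frac{1}{46}\right) = \frac{31111}{46}$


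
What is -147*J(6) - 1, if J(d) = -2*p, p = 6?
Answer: 1763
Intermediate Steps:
J(d) = -12 (J(d) = -2*6 = -12)
-147*J(6) - 1 = -147*(-12) - 1 = 1764 - 1 = 1763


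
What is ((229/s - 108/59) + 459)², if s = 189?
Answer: 26126491742464/124344801 ≈ 2.1011e+5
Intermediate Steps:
((229/s - 108/59) + 459)² = ((229/189 - 108/59) + 459)² = (-6901/11151 + 459)² = (5111408/11151)² = 26126491742464/124344801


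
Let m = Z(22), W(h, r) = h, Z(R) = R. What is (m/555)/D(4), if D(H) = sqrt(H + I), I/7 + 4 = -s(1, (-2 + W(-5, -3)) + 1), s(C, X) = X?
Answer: 11*sqrt(2)/1665 ≈ 0.0093431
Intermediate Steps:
m = 22
I = 14 (I = -28 + 7*(-((-2 - 5) + 1)) = -28 + 7*(-(-7 + 1)) = -28 + 7*(-1*(-6)) = -28 + 7*6 = -28 + 42 = 14)
D(H) = sqrt(14 + H) (D(H) = sqrt(H + 14) = sqrt(14 + H))
(m/555)/D(4) = (22/555)/(sqrt(14 + 4)) = (22*(1/555))/(sqrt(18)) = 22/(555*((3*sqrt(2)))) = 22*(sqrt(2)/6)/555 = 11*sqrt(2)/1665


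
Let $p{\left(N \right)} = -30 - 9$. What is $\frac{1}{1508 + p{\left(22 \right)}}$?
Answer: $\frac{1}{1469} \approx 0.00068074$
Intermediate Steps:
$p{\left(N \right)} = -39$
$\frac{1}{1508 + p{\left(22 \right)}} = \frac{1}{1508 - 39} = \frac{1}{1469}$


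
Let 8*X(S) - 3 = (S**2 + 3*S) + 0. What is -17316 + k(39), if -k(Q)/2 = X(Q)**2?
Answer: -3246993/32 ≈ -1.0147e+5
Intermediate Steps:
X(S) = 3/8 + S**2/8 + 3*S/8 (X(S) = 3/8 + ((S**2 + 3*S) + 0)/8 = 3/8 + (S**2 + 3*S)/8 = 3/8 + (S**2/8 + 3*S/8) = 3/8 + S**2/8 + 3*S/8)
k(Q) = -2*(3/8 + Q**2/8 + 3*Q/8)**2
-17316 + k(39) = -17316 - (3 + 39**2 + 3*39)**2/32 = -17316 - (3 + 1521 + 117)**2/32 = -17316 - 1/32*1641**2 = -17316 - 1/32*2692881 = -17316 - 2692881/32 = -3246993/32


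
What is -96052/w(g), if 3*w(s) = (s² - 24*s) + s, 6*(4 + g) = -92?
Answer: -1296702/3683 ≈ -352.08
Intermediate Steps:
g = -58/3 (g = -4 + (⅙)*(-92) = -4 - 46/3 = -58/3 ≈ -19.333)
w(s) = -23*s/3 + s²/3 (w(s) = ((s² - 24*s) + s)/3 = (s² - 23*s)/3 = -23*s/3 + s²/3)
-96052/w(g) = -96052*(-9/(58*(-23 - 58/3))) = -96052/((⅓)*(-58/3)*(-127/3)) = -96052/7366/27 = -96052*27/7366 = -1296702/3683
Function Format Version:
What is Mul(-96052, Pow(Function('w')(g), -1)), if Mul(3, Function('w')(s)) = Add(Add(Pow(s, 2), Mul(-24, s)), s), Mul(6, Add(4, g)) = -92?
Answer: Rational(-1296702, 3683) ≈ -352.08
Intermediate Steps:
g = Rational(-58, 3) (g = Add(-4, Mul(Rational(1, 6), -92)) = Add(-4, Rational(-46, 3)) = Rational(-58, 3) ≈ -19.333)
Function('w')(s) = Add(Mul(Rational(-23, 3), s), Mul(Rational(1, 3), Pow(s, 2))) (Function('w')(s) = Mul(Rational(1, 3), Add(Add(Pow(s, 2), Mul(-24, s)), s)) = Mul(Rational(1, 3), Add(Pow(s, 2), Mul(-23, s))) = Add(Mul(Rational(-23, 3), s), Mul(Rational(1, 3), Pow(s, 2))))
Mul(-96052, Pow(Function('w')(g), -1)) = Mul(-96052, Pow(Mul(Rational(1, 3), Rational(-58, 3), Add(-23, Rational(-58, 3))), -1)) = Mul(-96052, Pow(Mul(Rational(1, 3), Rational(-58, 3), Rational(-127, 3)), -1)) = Mul(-96052, Pow(Rational(7366, 27), -1)) = Mul(-96052, Rational(27, 7366)) = Rational(-1296702, 3683)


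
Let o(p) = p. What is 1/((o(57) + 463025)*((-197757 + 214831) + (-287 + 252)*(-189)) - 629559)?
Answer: 1/10969319939 ≈ 9.1163e-11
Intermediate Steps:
1/((o(57) + 463025)*((-197757 + 214831) + (-287 + 252)*(-189)) - 629559) = 1/((57 + 463025)*((-197757 + 214831) + (-287 + 252)*(-189)) - 629559) = 1/(463082*(17074 - 35*(-189)) - 629559) = 1/(463082*(17074 + 6615) - 629559) = 1/(463082*23689 - 629559) = 1/(10969949498 - 629559) = 1/10969319939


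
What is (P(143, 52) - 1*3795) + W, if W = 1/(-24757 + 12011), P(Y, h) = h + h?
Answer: -47045487/12746 ≈ -3691.0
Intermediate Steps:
P(Y, h) = 2*h
W = -1/12746 (W = 1/(-12746) = -1/12746 ≈ -7.8456e-5)
(P(143, 52) - 1*3795) + W = (2*52 - 1*3795) - 1/12746 = (104 - 3795) - 1/12746 = -3691 - 1/12746 = -47045487/12746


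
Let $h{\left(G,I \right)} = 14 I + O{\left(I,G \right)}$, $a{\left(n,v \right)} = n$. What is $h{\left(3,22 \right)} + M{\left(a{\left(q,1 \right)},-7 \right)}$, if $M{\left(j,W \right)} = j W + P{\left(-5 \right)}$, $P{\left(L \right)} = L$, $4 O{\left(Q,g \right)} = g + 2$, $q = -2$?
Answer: $\frac{1273}{4} \approx 318.25$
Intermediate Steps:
$O{\left(Q,g \right)} = \frac{1}{2} + \frac{g}{4}$ ($O{\left(Q,g \right)} = \frac{g + 2}{4} = \frac{2 + g}{4} = \frac{1}{2} + \frac{g}{4}$)
$h{\left(G,I \right)} = \frac{1}{2} + 14 I + \frac{G}{4}$ ($h{\left(G,I \right)} = 14 I + \left(\frac{1}{2} + \frac{G}{4}\right) = \frac{1}{2} + 14 I + \frac{G}{4}$)
$M{\left(j,W \right)} = -5 + W j$ ($M{\left(j,W \right)} = j W - 5 = W j - 5 = -5 + W j$)
$h{\left(3,22 \right)} + M{\left(a{\left(q,1 \right)},-7 \right)} = \left(\frac{1}{2} + 14 \cdot 22 + \frac{1}{4} \cdot 3\right) - -9 = \left(\frac{1}{2} + 308 + \frac{3}{4}\right) + \left(-5 + 14\right) = \frac{1237}{4} + 9 = \frac{1273}{4}$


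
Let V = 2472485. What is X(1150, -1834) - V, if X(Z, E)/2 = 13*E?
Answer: -2520169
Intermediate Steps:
X(Z, E) = 26*E (X(Z, E) = 2*(13*E) = 26*E)
X(1150, -1834) - V = 26*(-1834) - 1*2472485 = -47684 - 2472485 = -2520169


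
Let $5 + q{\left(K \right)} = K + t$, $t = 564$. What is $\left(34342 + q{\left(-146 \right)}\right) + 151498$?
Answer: $186253$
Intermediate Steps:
$q{\left(K \right)} = 559 + K$ ($q{\left(K \right)} = -5 + \left(K + 564\right) = -5 + \left(564 + K\right) = 559 + K$)
$\left(34342 + q{\left(-146 \right)}\right) + 151498 = \left(34342 + \left(559 - 146\right)\right) + 151498 = \left(34342 + 413\right) + 151498 = 34755 + 151498 = 186253$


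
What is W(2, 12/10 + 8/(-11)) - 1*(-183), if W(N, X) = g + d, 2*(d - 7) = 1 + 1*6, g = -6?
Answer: 375/2 ≈ 187.50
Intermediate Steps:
d = 21/2 (d = 7 + (1 + 1*6)/2 = 7 + (1 + 6)/2 = 7 + (½)*7 = 7 + 7/2 = 21/2 ≈ 10.500)
W(N, X) = 9/2 (W(N, X) = -6 + 21/2 = 9/2)
W(2, 12/10 + 8/(-11)) - 1*(-183) = 9/2 - 1*(-183) = 9/2 + 183 = 375/2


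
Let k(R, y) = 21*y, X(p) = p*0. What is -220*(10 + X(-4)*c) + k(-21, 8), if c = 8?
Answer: -2032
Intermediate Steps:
X(p) = 0
-220*(10 + X(-4)*c) + k(-21, 8) = -220*(10 + 0*8) + 21*8 = -220*(10 + 0) + 168 = -220*10 + 168 = -2200 + 168 = -2032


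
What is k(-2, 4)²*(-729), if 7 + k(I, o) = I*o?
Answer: -164025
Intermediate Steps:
k(I, o) = -7 + I*o
k(-2, 4)²*(-729) = (-7 - 2*4)²*(-729) = (-7 - 8)²*(-729) = (-15)²*(-729) = 225*(-729) = -164025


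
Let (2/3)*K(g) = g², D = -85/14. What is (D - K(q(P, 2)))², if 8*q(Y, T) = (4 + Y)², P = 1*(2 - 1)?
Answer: 344659225/802816 ≈ 429.31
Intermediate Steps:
P = 1 (P = 1*1 = 1)
q(Y, T) = (4 + Y)²/8
D = -85/14 (D = -85*1/14 = -85/14 ≈ -6.0714)
K(g) = 3*g²/2
(D - K(q(P, 2)))² = (-85/14 - 3*((4 + 1)²/8)²/2)² = (-85/14 - 3*((⅛)*5²)²/2)² = (-85/14 - 3*((⅛)*25)²/2)² = (-85/14 - 3*(25/8)²/2)² = (-85/14 - 3*625/(2*64))² = (-85/14 - 1*1875/128)² = (-85/14 - 1875/128)² = (-18565/896)² = 344659225/802816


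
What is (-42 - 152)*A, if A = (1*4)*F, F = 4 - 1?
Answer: -2328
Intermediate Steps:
F = 3
A = 12 (A = (1*4)*3 = 4*3 = 12)
(-42 - 152)*A = (-42 - 152)*12 = -194*12 = -2328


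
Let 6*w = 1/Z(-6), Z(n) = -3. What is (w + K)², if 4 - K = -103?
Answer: 3705625/324 ≈ 11437.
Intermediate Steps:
K = 107 (K = 4 - 1*(-103) = 4 + 103 = 107)
w = -1/18 (w = (⅙)/(-3) = (⅙)*(-⅓) = -1/18 ≈ -0.055556)
(w + K)² = (-1/18 + 107)² = (1925/18)² = 3705625/324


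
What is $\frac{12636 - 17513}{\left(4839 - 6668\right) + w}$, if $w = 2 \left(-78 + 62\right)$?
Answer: $\frac{4877}{1861} \approx 2.6206$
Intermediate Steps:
$w = -32$ ($w = 2 \left(-16\right) = -32$)
$\frac{12636 - 17513}{\left(4839 - 6668\right) + w} = \frac{12636 - 17513}{\left(4839 - 6668\right) - 32} = - \frac{4877}{-1829 - 32} = - \frac{4877}{-1861} = \left(-4877\right) \left(- \frac{1}{1861}\right) = \frac{4877}{1861}$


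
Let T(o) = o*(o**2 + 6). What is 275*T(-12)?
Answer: -495000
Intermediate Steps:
T(o) = o*(6 + o**2)
275*T(-12) = 275*(-12*(6 + (-12)**2)) = 275*(-12*(6 + 144)) = 275*(-12*150) = 275*(-1800) = -495000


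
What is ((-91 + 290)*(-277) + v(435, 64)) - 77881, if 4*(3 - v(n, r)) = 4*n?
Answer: -133436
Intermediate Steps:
v(n, r) = 3 - n
((-91 + 290)*(-277) + v(435, 64)) - 77881 = ((-91 + 290)*(-277) + (3 - 1*435)) - 77881 = (199*(-277) + (3 - 435)) - 77881 = (-55123 - 432) - 77881 = -55555 - 77881 = -133436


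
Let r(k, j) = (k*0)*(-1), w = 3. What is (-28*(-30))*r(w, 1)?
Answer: 0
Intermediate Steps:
r(k, j) = 0 (r(k, j) = 0*(-1) = 0)
(-28*(-30))*r(w, 1) = -28*(-30)*0 = 840*0 = 0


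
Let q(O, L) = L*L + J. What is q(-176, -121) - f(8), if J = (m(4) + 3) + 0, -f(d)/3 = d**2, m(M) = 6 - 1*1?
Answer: 14841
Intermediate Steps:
m(M) = 5 (m(M) = 6 - 1 = 5)
f(d) = -3*d**2
J = 8 (J = (5 + 3) + 0 = 8 + 0 = 8)
q(O, L) = 8 + L**2 (q(O, L) = L*L + 8 = L**2 + 8 = 8 + L**2)
q(-176, -121) - f(8) = (8 + (-121)**2) - (-3)*8**2 = (8 + 14641) - (-3)*64 = 14649 - 1*(-192) = 14649 + 192 = 14841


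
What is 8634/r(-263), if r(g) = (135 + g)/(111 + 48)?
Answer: -686403/64 ≈ -10725.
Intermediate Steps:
r(g) = 45/53 + g/159 (r(g) = (135 + g)/159 = (135 + g)*(1/159) = 45/53 + g/159)
8634/r(-263) = 8634/(45/53 + (1/159)*(-263)) = 8634/(45/53 - 263/159) = 8634/(-128/159) = 8634*(-159/128) = -686403/64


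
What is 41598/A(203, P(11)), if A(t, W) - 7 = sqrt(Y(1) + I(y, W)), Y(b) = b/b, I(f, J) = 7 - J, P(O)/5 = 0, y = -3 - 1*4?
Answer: 291186/41 - 83196*sqrt(2)/41 ≈ 4232.4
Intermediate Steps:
y = -7 (y = -3 - 4 = -7)
P(O) = 0 (P(O) = 5*0 = 0)
Y(b) = 1
A(t, W) = 7 + sqrt(8 - W) (A(t, W) = 7 + sqrt(1 + (7 - W)) = 7 + sqrt(8 - W))
41598/A(203, P(11)) = 41598/(7 + sqrt(8 - 1*0)) = 41598/(7 + sqrt(8 + 0)) = 41598/(7 + sqrt(8)) = 41598/(7 + 2*sqrt(2))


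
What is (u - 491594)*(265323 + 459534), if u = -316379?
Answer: -585664884861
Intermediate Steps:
(u - 491594)*(265323 + 459534) = (-316379 - 491594)*(265323 + 459534) = -807973*724857 = -585664884861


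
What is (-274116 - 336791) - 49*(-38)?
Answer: -609045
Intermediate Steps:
(-274116 - 336791) - 49*(-38) = -610907 + 1862 = -609045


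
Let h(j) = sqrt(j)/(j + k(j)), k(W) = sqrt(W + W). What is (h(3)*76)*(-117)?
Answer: -8892*sqrt(3) + 8892*sqrt(2) ≈ -2826.2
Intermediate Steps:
k(W) = sqrt(2)*sqrt(W) (k(W) = sqrt(2*W) = sqrt(2)*sqrt(W))
h(j) = sqrt(j)/(j + sqrt(2)*sqrt(j))
(h(3)*76)*(-117) = ((sqrt(3)/(3 + sqrt(2)*sqrt(3)))*76)*(-117) = ((sqrt(3)/(3 + sqrt(6)))*76)*(-117) = (76*sqrt(3)/(3 + sqrt(6)))*(-117) = -8892*sqrt(3)/(3 + sqrt(6))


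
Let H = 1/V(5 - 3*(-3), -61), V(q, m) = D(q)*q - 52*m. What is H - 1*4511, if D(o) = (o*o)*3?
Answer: -51443443/11404 ≈ -4511.0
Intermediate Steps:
D(o) = 3*o**2 (D(o) = o**2*3 = 3*o**2)
V(q, m) = -52*m + 3*q**3 (V(q, m) = (3*q**2)*q - 52*m = 3*q**3 - 52*m = -52*m + 3*q**3)
H = 1/11404 (H = 1/(-52*(-61) + 3*(5 - 3*(-3))**3) = 1/(3172 + 3*(5 + 9)**3) = 1/(3172 + 3*14**3) = 1/(3172 + 3*2744) = 1/(3172 + 8232) = 1/11404 ≈ 8.7689e-5)
H - 1*4511 = 1/11404 - 1*4511 = 1/11404 - 4511 = -51443443/11404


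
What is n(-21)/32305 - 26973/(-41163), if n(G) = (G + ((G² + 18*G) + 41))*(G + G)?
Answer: 34660407/63322415 ≈ 0.54736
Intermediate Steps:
n(G) = 2*G*(41 + G² + 19*G) (n(G) = (G + (41 + G² + 18*G))*(2*G) = (41 + G² + 19*G)*(2*G) = 2*G*(41 + G² + 19*G))
n(-21)/32305 - 26973/(-41163) = (2*(-21)*(41 + (-21)² + 19*(-21)))/32305 - 26973/(-41163) = (2*(-21)*(41 + 441 - 399))*(1/32305) - 26973*(-1/41163) = (2*(-21)*83)*(1/32305) + 8991/13721 = -3486*1/32305 + 8991/13721 = -498/4615 + 8991/13721 = 34660407/63322415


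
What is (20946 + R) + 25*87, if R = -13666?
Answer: 9455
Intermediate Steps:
(20946 + R) + 25*87 = (20946 - 13666) + 25*87 = 7280 + 2175 = 9455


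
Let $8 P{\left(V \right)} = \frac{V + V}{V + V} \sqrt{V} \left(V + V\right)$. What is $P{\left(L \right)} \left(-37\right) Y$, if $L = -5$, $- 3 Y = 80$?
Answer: $- \frac{3700 i \sqrt{5}}{3} \approx - 2757.8 i$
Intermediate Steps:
$Y = - \frac{80}{3}$ ($Y = \left(- \frac{1}{3}\right) 80 = - \frac{80}{3} \approx -26.667$)
$P{\left(V \right)} = \frac{V^{\frac{3}{2}}}{4}$ ($P{\left(V \right)} = \frac{\frac{V + V}{V + V} \sqrt{V} \left(V + V\right)}{8} = \frac{\frac{2 V}{2 V} \sqrt{V} 2 V}{8} = \frac{2 V \frac{1}{2 V} \sqrt{V} 2 V}{8} = \frac{1 \sqrt{V} 2 V}{8} = \frac{\sqrt{V} 2 V}{8} = \frac{2 V^{\frac{3}{2}}}{8} = \frac{V^{\frac{3}{2}}}{4}$)
$P{\left(L \right)} \left(-37\right) Y = \frac{\left(-5\right)^{\frac{3}{2}}}{4} \left(-37\right) \left(- \frac{80}{3}\right) = \frac{\left(-5\right) i \sqrt{5}}{4} \left(-37\right) \left(- \frac{80}{3}\right) = - \frac{5 i \sqrt{5}}{4} \left(-37\right) \left(- \frac{80}{3}\right) = \frac{185 i \sqrt{5}}{4} \left(- \frac{80}{3}\right) = - \frac{3700 i \sqrt{5}}{3}$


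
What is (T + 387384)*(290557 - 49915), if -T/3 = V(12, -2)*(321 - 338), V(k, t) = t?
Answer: 93196315044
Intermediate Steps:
T = -102 (T = -(-6)*(321 - 338) = -(-6)*(-17) = -3*34 = -102)
(T + 387384)*(290557 - 49915) = (-102 + 387384)*(290557 - 49915) = 387282*240642 = 93196315044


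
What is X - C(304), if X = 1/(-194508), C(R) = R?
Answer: -59130433/194508 ≈ -304.00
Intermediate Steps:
X = -1/194508 ≈ -5.1412e-6
X - C(304) = -1/194508 - 1*304 = -1/194508 - 304 = -59130433/194508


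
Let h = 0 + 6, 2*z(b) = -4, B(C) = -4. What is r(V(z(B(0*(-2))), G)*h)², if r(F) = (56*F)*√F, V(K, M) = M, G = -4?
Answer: -43352064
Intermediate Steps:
z(b) = -2 (z(b) = (½)*(-4) = -2)
h = 6
r(F) = 56*F^(3/2)
r(V(z(B(0*(-2))), G)*h)² = (56*(-4*6)^(3/2))² = (56*(-24)^(3/2))² = (56*(-48*I*√6))² = (-2688*I*√6)² = -43352064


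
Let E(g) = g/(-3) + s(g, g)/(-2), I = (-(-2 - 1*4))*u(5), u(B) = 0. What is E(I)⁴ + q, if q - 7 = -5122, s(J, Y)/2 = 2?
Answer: -5099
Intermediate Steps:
s(J, Y) = 4 (s(J, Y) = 2*2 = 4)
q = -5115 (q = 7 - 5122 = -5115)
I = 0 (I = -(-2 - 1*4)*0 = -(-2 - 4)*0 = -1*(-6)*0 = 6*0 = 0)
E(g) = -2 - g/3 (E(g) = g/(-3) + 4/(-2) = g*(-⅓) + 4*(-½) = -g/3 - 2 = -2 - g/3)
E(I)⁴ + q = (-2 - ⅓*0)⁴ - 5115 = (-2 + 0)⁴ - 5115 = (-2)⁴ - 5115 = 16 - 5115 = -5099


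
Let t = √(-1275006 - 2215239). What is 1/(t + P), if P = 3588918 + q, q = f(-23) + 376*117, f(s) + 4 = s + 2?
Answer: 726577/2639571382694 - 33*I*√3205/13197856913470 ≈ 2.7526e-7 - 1.4155e-10*I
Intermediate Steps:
f(s) = -2 + s (f(s) = -4 + (s + 2) = -4 + (2 + s) = -2 + s)
q = 43967 (q = (-2 - 23) + 376*117 = -25 + 43992 = 43967)
t = 33*I*√3205 (t = √(-3490245) = 33*I*√3205 ≈ 1868.2*I)
P = 3632885 (P = 3588918 + 43967 = 3632885)
1/(t + P) = 1/(33*I*√3205 + 3632885) = 1/(3632885 + 33*I*√3205)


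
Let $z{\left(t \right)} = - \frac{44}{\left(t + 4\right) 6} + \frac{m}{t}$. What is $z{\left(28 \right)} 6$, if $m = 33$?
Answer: $\frac{319}{56} \approx 5.6964$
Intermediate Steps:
$z{\left(t \right)} = - \frac{44}{24 + 6 t} + \frac{33}{t}$ ($z{\left(t \right)} = - \frac{44}{\left(t + 4\right) 6} + \frac{33}{t} = - \frac{44}{\left(4 + t\right) 6} + \frac{33}{t} = - \frac{44}{24 + 6 t} + \frac{33}{t}$)
$z{\left(28 \right)} 6 = \frac{11 \left(36 + 7 \cdot 28\right)}{3 \cdot 28 \left(4 + 28\right)} 6 = \frac{11}{3} \cdot \frac{1}{28} \cdot \frac{1}{32} \left(36 + 196\right) 6 = \frac{11}{3} \cdot \frac{1}{28} \cdot \frac{1}{32} \cdot 232 \cdot 6 = \frac{319}{336} \cdot 6 = \frac{319}{56}$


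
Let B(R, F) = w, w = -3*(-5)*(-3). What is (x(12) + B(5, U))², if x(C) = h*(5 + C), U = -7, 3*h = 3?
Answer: 784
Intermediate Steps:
h = 1 (h = (⅓)*3 = 1)
w = -45 (w = 15*(-3) = -45)
B(R, F) = -45
x(C) = 5 + C (x(C) = 1*(5 + C) = 5 + C)
(x(12) + B(5, U))² = ((5 + 12) - 45)² = (17 - 45)² = (-28)² = 784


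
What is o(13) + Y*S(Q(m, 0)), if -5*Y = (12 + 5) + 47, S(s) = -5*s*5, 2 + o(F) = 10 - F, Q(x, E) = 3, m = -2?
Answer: 955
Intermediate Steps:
o(F) = 8 - F (o(F) = -2 + (10 - F) = 8 - F)
S(s) = -25*s
Y = -64/5 (Y = -((12 + 5) + 47)/5 = -(17 + 47)/5 = -⅕*64 = -64/5 ≈ -12.800)
o(13) + Y*S(Q(m, 0)) = (8 - 1*13) - (-320)*3 = (8 - 13) - 64/5*(-75) = -5 + 960 = 955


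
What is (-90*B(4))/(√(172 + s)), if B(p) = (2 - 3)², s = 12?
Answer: -45*√46/46 ≈ -6.6349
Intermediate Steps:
B(p) = 1 (B(p) = (-1)² = 1)
(-90*B(4))/(√(172 + s)) = (-90*1)/(√(172 + 12)) = -90*√46/92 = -45*√46/46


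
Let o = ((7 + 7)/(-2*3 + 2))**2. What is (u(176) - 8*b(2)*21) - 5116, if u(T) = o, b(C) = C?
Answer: -21759/4 ≈ -5439.8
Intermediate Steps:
o = 49/4 (o = (14/(-6 + 2))**2 = (14/(-4))**2 = (14*(-1/4))**2 = (-7/2)**2 = 49/4 ≈ 12.250)
u(T) = 49/4
(u(176) - 8*b(2)*21) - 5116 = (49/4 - 8*2*21) - 5116 = (49/4 - 16*21) - 5116 = (49/4 - 336) - 5116 = -1295/4 - 5116 = -21759/4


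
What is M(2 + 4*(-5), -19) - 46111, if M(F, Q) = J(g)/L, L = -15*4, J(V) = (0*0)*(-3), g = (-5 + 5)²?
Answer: -46111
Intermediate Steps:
g = 0 (g = 0² = 0)
J(V) = 0 (J(V) = 0*(-3) = 0)
L = -60
M(F, Q) = 0 (M(F, Q) = 0/(-60) = 0*(-1/60) = 0)
M(2 + 4*(-5), -19) - 46111 = 0 - 46111 = -46111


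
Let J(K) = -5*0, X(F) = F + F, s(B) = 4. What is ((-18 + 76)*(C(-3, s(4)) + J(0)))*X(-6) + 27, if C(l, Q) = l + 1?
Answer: 1419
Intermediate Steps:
X(F) = 2*F
J(K) = 0
C(l, Q) = 1 + l
((-18 + 76)*(C(-3, s(4)) + J(0)))*X(-6) + 27 = ((-18 + 76)*((1 - 3) + 0))*(2*(-6)) + 27 = (58*(-2 + 0))*(-12) + 27 = (58*(-2))*(-12) + 27 = -116*(-12) + 27 = 1392 + 27 = 1419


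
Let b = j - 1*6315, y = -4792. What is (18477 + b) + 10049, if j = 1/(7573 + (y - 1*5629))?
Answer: 63256927/2848 ≈ 22211.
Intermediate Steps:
j = -1/2848 (j = 1/(7573 + (-4792 - 1*5629)) = 1/(7573 + (-4792 - 5629)) = 1/(7573 - 10421) = 1/(-2848) = -1/2848 ≈ -0.00035112)
b = -17985121/2848 (b = -1/2848 - 1*6315 = -1/2848 - 6315 = -17985121/2848 ≈ -6315.0)
(18477 + b) + 10049 = (18477 - 17985121/2848) + 10049 = 34637375/2848 + 10049 = 63256927/2848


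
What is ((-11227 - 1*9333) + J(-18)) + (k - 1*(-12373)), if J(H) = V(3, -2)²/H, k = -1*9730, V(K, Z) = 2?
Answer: -161255/9 ≈ -17917.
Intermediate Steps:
k = -9730
J(H) = 4/H (J(H) = 2²/H = 4/H)
((-11227 - 1*9333) + J(-18)) + (k - 1*(-12373)) = ((-11227 - 1*9333) + 4/(-18)) + (-9730 - 1*(-12373)) = ((-11227 - 9333) + 4*(-1/18)) + (-9730 + 12373) = (-20560 - 2/9) + 2643 = -185042/9 + 2643 = -161255/9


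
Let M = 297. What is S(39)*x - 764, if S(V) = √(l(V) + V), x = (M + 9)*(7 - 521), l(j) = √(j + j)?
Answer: -764 - 157284*√(39 + √78) ≈ -1.0885e+6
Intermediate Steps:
l(j) = √2*√j (l(j) = √(2*j) = √2*√j)
x = -157284 (x = (297 + 9)*(7 - 521) = 306*(-514) = -157284)
S(V) = √(V + √2*√V) (S(V) = √(√2*√V + V) = √(V + √2*√V))
S(39)*x - 764 = √(39 + √2*√39)*(-157284) - 764 = √(39 + √78)*(-157284) - 764 = -157284*√(39 + √78) - 764 = -764 - 157284*√(39 + √78)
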